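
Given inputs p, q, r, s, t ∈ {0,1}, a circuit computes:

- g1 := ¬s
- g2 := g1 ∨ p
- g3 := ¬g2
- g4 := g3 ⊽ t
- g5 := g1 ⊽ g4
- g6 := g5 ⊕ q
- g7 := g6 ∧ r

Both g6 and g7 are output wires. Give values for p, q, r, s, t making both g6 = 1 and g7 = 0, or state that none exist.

Check with p=1, q=0, r=0, s=1, t=1:
g1 = ¬s = ¬1 = 0
g2 = g1 ∨ p = 0 ∨ 1 = 1
g3 = ¬g2 = ¬1 = 0
g4 = g3 ⊽ t = 0 ⊽ 1 = 0
g5 = g1 ⊽ g4 = 0 ⊽ 0 = 1
g6 = g5 ⊕ q = 1 ⊕ 0 = 1
g7 = g6 ∧ r = 1 ∧ 0 = 0
So g6 = 1 and g7 = 0.

p=1, q=0, r=0, s=1, t=1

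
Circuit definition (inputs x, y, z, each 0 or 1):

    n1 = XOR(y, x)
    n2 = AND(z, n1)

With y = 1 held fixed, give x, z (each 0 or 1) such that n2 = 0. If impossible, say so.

n2 = AND(z, n1) must be 0, so at least one of z, n1 is 0.
Check with y = 1 and x=1, z=1:
n1 = XOR(y, x) = XOR(1, 1) = 0
n2 = AND(z, n1) = AND(1, 0) = 0
So n2 = 0.

x=1 z=1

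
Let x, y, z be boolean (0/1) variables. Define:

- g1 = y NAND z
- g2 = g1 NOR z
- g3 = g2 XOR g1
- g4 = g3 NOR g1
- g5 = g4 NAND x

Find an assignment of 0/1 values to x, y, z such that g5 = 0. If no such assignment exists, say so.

Check with x=1, y=1, z=1:
g1 = y NAND z = 1 NAND 1 = 0
g2 = g1 NOR z = 0 NOR 1 = 0
g3 = g2 XOR g1 = 0 XOR 0 = 0
g4 = g3 NOR g1 = 0 NOR 0 = 1
g5 = g4 NAND x = 1 NAND 1 = 0
So g5 = 0 as required.

x=1, y=1, z=1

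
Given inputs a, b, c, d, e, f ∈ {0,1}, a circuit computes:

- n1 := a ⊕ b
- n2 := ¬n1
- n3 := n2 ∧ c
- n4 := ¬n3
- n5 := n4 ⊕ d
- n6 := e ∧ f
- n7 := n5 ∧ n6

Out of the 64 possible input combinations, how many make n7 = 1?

n7 = n5 ∧ n6 must be 1, so both n5 = 1 and n6 = 1.
Enumerating the 64 input combinations, 8 give n7 = 1 and 56 give n7 = 0.

8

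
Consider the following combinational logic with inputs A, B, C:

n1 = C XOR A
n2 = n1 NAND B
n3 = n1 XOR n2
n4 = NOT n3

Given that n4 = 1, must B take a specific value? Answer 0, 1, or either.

0

n4 = NOT n3 must be 1, so n3 = 0.
n3 = n1 XOR n2 must be 0, so n1 and n2 are equal.
Every assignment with n4 = 1 has B = 0; there are 2 such assignment(s).
  A=0, B=0, C=1
  A=1, B=0, C=0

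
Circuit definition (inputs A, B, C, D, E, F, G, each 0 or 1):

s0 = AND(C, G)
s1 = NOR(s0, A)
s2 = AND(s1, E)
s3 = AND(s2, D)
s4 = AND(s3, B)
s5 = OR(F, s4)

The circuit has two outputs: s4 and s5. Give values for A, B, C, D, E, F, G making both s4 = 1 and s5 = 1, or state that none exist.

Check with A=0, B=1, C=1, D=1, E=1, F=0, G=0:
s0 = AND(C, G) = AND(1, 0) = 0
s1 = NOR(s0, A) = NOR(0, 0) = 1
s2 = AND(s1, E) = AND(1, 1) = 1
s3 = AND(s2, D) = AND(1, 1) = 1
s4 = AND(s3, B) = AND(1, 1) = 1
s5 = OR(F, s4) = OR(0, 1) = 1
So s4 = 1 and s5 = 1.

A=0, B=1, C=1, D=1, E=1, F=0, G=0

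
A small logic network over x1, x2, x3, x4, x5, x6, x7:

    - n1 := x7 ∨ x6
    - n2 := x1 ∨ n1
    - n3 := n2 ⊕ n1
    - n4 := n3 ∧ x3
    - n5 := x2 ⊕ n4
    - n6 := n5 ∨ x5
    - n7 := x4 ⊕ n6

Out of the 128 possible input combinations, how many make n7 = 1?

64

n7 = x4 ⊕ n6 must be 1, so x4 and n6 differ.
Enumerating the 128 input combinations, 64 give n7 = 1 and 64 give n7 = 0.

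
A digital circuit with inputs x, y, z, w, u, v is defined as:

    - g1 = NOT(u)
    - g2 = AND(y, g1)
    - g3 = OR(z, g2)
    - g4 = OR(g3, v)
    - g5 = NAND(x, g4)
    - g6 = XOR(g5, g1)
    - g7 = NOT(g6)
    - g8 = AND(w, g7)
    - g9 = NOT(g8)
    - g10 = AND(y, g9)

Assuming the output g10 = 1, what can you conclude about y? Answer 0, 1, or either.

g10 = AND(y, g9) must be 1, so both y = 1 and g9 = 1.
Every assignment with g10 = 1 has y = 1; there are 25 such assignment(s).

1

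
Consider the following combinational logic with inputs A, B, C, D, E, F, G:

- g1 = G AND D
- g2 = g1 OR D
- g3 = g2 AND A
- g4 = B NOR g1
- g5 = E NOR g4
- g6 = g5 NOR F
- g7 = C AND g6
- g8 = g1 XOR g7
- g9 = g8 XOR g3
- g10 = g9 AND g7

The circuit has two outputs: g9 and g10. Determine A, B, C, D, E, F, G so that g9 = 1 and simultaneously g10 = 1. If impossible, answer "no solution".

A=0 B=0 C=1 D=0 E=0 F=0 G=0

Check with A=0 B=0 C=1 D=0 E=0 F=0 G=0:
g1 = G AND D = 0 AND 0 = 0
g2 = g1 OR D = 0 OR 0 = 0
g3 = g2 AND A = 0 AND 0 = 0
g4 = B NOR g1 = 0 NOR 0 = 1
g5 = E NOR g4 = 0 NOR 1 = 0
g6 = g5 NOR F = 0 NOR 0 = 1
g7 = C AND g6 = 1 AND 1 = 1
g8 = g1 XOR g7 = 0 XOR 1 = 1
g9 = g8 XOR g3 = 1 XOR 0 = 1
g10 = g9 AND g7 = 1 AND 1 = 1
So g9 = 1 and g10 = 1.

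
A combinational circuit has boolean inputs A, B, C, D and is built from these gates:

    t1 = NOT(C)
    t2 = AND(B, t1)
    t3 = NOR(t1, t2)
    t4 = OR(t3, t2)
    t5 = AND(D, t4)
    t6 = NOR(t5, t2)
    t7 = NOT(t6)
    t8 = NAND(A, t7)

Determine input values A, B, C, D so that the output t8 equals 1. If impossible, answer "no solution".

A=0, B=0, C=1, D=0

t8 = NAND(A, t7) must be 1, so at least one of A, t7 is 0.
Check with A=0, B=0, C=1, D=0:
t1 = NOT(C) = NOT 1 = 0
t2 = AND(B, t1) = AND(0, 0) = 0
t3 = NOR(t1, t2) = NOR(0, 0) = 1
t4 = OR(t3, t2) = OR(1, 0) = 1
t5 = AND(D, t4) = AND(0, 1) = 0
t6 = NOR(t5, t2) = NOR(0, 0) = 1
t7 = NOT(t6) = NOT 1 = 0
t8 = NAND(A, t7) = NAND(0, 0) = 1
So t8 = 1 as required.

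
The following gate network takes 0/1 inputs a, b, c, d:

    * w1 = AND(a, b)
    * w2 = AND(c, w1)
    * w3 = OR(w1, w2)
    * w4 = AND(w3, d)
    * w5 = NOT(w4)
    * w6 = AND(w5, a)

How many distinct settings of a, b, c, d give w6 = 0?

w6 = AND(w5, a) must be 0, so at least one of w5, a is 0.
Enumerating the 16 input combinations, 10 give w6 = 0 and 6 give w6 = 1.

10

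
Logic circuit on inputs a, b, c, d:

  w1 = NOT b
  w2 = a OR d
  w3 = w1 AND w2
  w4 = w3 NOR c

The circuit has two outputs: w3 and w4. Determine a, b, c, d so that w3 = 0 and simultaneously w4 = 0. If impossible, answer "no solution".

a=0, b=0, c=1, d=0

Check with a=0, b=0, c=1, d=0:
w1 = NOT b = NOT 0 = 1
w2 = a OR d = 0 OR 0 = 0
w3 = w1 AND w2 = 1 AND 0 = 0
w4 = w3 NOR c = 0 NOR 1 = 0
So w3 = 0 and w4 = 0.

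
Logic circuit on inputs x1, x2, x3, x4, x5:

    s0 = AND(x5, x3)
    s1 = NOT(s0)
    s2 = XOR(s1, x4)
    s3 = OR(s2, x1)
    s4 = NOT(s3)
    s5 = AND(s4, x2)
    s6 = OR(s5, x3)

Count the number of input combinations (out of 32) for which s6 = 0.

14

s6 = OR(s5, x3) must be 0, so both s5 = 0 and x3 = 0.
s5 = AND(s4, x2) must be 0, so at least one of s4, x2 is 0.
Enumerating the 32 input combinations, 14 give s6 = 0 and 18 give s6 = 1.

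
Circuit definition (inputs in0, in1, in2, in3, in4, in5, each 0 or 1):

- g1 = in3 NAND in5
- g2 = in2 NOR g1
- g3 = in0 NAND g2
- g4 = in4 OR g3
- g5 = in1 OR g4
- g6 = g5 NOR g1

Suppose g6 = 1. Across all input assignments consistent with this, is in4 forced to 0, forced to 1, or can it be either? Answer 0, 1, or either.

g6 = g5 NOR g1 must be 1, so both g5 = 0 and g1 = 0.
g5 = in1 OR g4 must be 0, so both in1 = 0 and g4 = 0.
g1 = in3 NAND in5 must be 0, so both in3 = 1 and in5 = 1.
Every assignment with g6 = 1 has in4 = 0; there are 1 such assignment(s).
  in0=1, in1=0, in2=0, in3=1, in4=0, in5=1

0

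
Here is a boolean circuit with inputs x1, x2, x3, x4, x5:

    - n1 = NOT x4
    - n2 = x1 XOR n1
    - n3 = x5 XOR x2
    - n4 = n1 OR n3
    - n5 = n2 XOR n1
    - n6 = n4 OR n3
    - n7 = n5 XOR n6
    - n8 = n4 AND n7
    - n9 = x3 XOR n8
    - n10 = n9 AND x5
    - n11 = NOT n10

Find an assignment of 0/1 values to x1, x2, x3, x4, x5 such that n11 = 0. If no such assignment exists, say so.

Check with x1=1 x2=0 x3=1 x4=1 x5=1:
n1 = NOT x4 = NOT 1 = 0
n2 = x1 XOR n1 = 1 XOR 0 = 1
n3 = x5 XOR x2 = 1 XOR 0 = 1
n4 = n1 OR n3 = 0 OR 1 = 1
n5 = n2 XOR n1 = 1 XOR 0 = 1
n6 = n4 OR n3 = 1 OR 1 = 1
n7 = n5 XOR n6 = 1 XOR 1 = 0
n8 = n4 AND n7 = 1 AND 0 = 0
n9 = x3 XOR n8 = 1 XOR 0 = 1
n10 = n9 AND x5 = 1 AND 1 = 1
n11 = NOT n10 = NOT 1 = 0
So n11 = 0 as required.

x1=1 x2=0 x3=1 x4=1 x5=1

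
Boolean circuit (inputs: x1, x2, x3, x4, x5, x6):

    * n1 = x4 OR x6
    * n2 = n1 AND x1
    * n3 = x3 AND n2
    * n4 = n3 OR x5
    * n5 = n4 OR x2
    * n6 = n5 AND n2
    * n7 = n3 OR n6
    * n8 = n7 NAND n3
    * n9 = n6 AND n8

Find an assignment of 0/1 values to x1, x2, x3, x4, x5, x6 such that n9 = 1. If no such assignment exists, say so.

n9 = n6 AND n8 must be 1, so both n6 = 1 and n8 = 1.
n6 = n5 AND n2 must be 1, so both n5 = 1 and n2 = 1.
n8 = n7 NAND n3 must be 1, so at least one of n7, n3 is 0.
Check with x1=1 x2=1 x3=0 x4=1 x5=0 x6=0:
n1 = x4 OR x6 = 1 OR 0 = 1
n2 = n1 AND x1 = 1 AND 1 = 1
n3 = x3 AND n2 = 0 AND 1 = 0
n4 = n3 OR x5 = 0 OR 0 = 0
n5 = n4 OR x2 = 0 OR 1 = 1
n6 = n5 AND n2 = 1 AND 1 = 1
n7 = n3 OR n6 = 0 OR 1 = 1
n8 = n7 NAND n3 = 1 NAND 0 = 1
n9 = n6 AND n8 = 1 AND 1 = 1
So n9 = 1 as required.

x1=1 x2=1 x3=0 x4=1 x5=0 x6=0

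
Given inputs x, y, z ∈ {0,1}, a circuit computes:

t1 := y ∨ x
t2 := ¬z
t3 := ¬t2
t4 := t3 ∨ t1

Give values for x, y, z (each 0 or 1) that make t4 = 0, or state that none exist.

t4 = t3 ∨ t1 must be 0, so both t3 = 0 and t1 = 0.
t3 = ¬t2 must be 0, so t2 = 1.
t1 = y ∨ x must be 0, so both y = 0 and x = 0.
Check with x=0 y=0 z=0:
t1 = y ∨ x = 0 ∨ 0 = 0
t2 = ¬z = ¬0 = 1
t3 = ¬t2 = ¬1 = 0
t4 = t3 ∨ t1 = 0 ∨ 0 = 0
So t4 = 0 as required.

x=0 y=0 z=0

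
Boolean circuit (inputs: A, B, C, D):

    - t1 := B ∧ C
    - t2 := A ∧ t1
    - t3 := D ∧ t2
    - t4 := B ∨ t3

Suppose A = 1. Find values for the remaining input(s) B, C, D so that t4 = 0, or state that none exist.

B=0 C=1 D=0

Check with A = 1 and B=0, C=1, D=0:
t1 = B ∧ C = 0 ∧ 1 = 0
t2 = A ∧ t1 = 1 ∧ 0 = 0
t3 = D ∧ t2 = 0 ∧ 0 = 0
t4 = B ∨ t3 = 0 ∨ 0 = 0
So t4 = 0.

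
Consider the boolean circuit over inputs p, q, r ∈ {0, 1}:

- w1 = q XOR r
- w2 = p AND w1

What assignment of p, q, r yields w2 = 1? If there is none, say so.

w2 = p AND w1 must be 1, so both p = 1 and w1 = 1.
w1 = q XOR r must be 1, so q and r differ.
Check with p=1 q=0 r=1:
w1 = q XOR r = 0 XOR 1 = 1
w2 = p AND w1 = 1 AND 1 = 1
So w2 = 1 as required.

p=1 q=0 r=1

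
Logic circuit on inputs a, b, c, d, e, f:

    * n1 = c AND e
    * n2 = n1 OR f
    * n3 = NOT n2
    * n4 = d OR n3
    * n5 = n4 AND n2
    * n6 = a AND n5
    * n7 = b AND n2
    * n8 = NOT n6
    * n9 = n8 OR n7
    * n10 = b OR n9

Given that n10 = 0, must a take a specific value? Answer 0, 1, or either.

1

n10 = b OR n9 must be 0, so both b = 0 and n9 = 0.
Every assignment with n10 = 0 has a = 1; there are 5 such assignment(s).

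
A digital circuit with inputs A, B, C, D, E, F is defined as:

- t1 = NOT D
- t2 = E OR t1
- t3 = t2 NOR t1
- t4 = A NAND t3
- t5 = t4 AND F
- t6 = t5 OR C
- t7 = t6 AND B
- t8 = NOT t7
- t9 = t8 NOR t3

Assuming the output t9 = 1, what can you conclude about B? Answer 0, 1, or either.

t9 = t8 NOR t3 must be 1, so both t8 = 0 and t3 = 0.
t8 = NOT t7 must be 0, so t7 = 1.
t3 = t2 NOR t1 must be 0, so at least one of t2, t1 is 1.
Every assignment with t9 = 1 has B = 1; there are 18 such assignment(s).

1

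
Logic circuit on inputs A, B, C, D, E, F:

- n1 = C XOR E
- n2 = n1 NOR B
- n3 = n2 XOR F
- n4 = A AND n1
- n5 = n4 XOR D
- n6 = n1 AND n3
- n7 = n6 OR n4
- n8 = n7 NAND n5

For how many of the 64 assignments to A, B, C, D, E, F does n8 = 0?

n8 = n7 NAND n5 must be 0, so both n7 = 1 and n5 = 1.
n7 = n6 OR n4 must be 1, so at least one of n6, n4 is 1.
Enumerating the 64 input combinations, 12 give n8 = 0 and 52 give n8 = 1.

12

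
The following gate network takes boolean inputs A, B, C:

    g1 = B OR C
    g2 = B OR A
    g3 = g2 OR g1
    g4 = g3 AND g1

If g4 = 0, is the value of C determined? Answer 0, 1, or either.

g4 = g3 AND g1 must be 0, so at least one of g3, g1 is 0.
Every assignment with g4 = 0 has C = 0; there are 2 such assignment(s).
  A=0, B=0, C=0
  A=1, B=0, C=0

0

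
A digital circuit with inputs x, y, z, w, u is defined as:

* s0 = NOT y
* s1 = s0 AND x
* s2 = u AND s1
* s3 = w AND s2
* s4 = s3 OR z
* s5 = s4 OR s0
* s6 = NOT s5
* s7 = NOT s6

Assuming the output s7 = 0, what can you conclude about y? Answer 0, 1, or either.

s7 = NOT s6 must be 0, so s6 = 1.
s6 = NOT s5 must be 1, so s5 = 0.
s5 = s4 OR s0 must be 0, so both s4 = 0 and s0 = 0.
Every assignment with s7 = 0 has y = 1; there are 8 such assignment(s).

1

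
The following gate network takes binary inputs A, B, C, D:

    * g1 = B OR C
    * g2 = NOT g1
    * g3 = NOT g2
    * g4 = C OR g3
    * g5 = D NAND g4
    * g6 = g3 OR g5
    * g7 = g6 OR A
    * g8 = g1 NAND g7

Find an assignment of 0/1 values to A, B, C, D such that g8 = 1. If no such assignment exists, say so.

g8 = g1 NAND g7 must be 1, so at least one of g1, g7 is 0.
Check with A=1 B=0 C=0 D=1:
g1 = B OR C = 0 OR 0 = 0
g2 = NOT g1 = NOT 0 = 1
g3 = NOT g2 = NOT 1 = 0
g4 = C OR g3 = 0 OR 0 = 0
g5 = D NAND g4 = 1 NAND 0 = 1
g6 = g3 OR g5 = 0 OR 1 = 1
g7 = g6 OR A = 1 OR 1 = 1
g8 = g1 NAND g7 = 0 NAND 1 = 1
So g8 = 1 as required.

A=1 B=0 C=0 D=1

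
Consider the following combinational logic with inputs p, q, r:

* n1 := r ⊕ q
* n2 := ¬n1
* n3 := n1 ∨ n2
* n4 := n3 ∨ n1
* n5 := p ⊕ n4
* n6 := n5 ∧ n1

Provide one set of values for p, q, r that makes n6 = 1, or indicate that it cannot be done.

p=0, q=0, r=1

n6 = n5 ∧ n1 must be 1, so both n5 = 1 and n1 = 1.
n5 = p ⊕ n4 must be 1, so p and n4 differ.
n1 = r ⊕ q must be 1, so r and q differ.
Check with p=0, q=0, r=1:
n1 = r ⊕ q = 1 ⊕ 0 = 1
n2 = ¬n1 = ¬1 = 0
n3 = n1 ∨ n2 = 1 ∨ 0 = 1
n4 = n3 ∨ n1 = 1 ∨ 1 = 1
n5 = p ⊕ n4 = 0 ⊕ 1 = 1
n6 = n5 ∧ n1 = 1 ∧ 1 = 1
So n6 = 1 as required.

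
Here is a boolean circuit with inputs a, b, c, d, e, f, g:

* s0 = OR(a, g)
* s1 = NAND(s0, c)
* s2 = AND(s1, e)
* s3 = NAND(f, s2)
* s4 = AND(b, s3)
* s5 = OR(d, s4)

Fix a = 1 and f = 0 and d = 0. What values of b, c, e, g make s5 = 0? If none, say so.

b=0, c=0, e=0, g=1

s5 = OR(d, s4) must be 0, so both d = 0 and s4 = 0.
Check with a = 1 and f = 0 and d = 0 and b=0, c=0, e=0, g=1:
s0 = OR(a, g) = OR(1, 1) = 1
s1 = NAND(s0, c) = NAND(1, 0) = 1
s2 = AND(s1, e) = AND(1, 0) = 0
s3 = NAND(f, s2) = NAND(0, 0) = 1
s4 = AND(b, s3) = AND(0, 1) = 0
s5 = OR(d, s4) = OR(0, 0) = 0
So s5 = 0.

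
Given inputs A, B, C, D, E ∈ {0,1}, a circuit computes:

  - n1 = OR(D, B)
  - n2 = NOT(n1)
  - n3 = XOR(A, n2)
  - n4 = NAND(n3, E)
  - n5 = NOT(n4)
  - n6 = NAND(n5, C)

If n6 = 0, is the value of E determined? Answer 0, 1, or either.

1

n6 = NAND(n5, C) must be 0, so both n5 = 1 and C = 1.
n5 = NOT(n4) must be 1, so n4 = 0.
n4 = NAND(n3, E) must be 0, so both n3 = 1 and E = 1.
Every assignment with n6 = 0 has E = 1; there are 4 such assignment(s).
  A=0, B=0, C=1, D=0, E=1
  A=1, B=0, C=1, D=1, E=1
  A=1, B=1, C=1, D=0, E=1
  A=1, B=1, C=1, D=1, E=1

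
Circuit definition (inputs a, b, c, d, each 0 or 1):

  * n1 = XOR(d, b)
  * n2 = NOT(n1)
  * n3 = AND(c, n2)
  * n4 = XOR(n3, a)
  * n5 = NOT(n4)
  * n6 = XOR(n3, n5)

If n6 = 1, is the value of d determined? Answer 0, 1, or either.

either

Both values of d occur among assignments with n6 = 1:
  d=0: a=0, b=0, c=0, d=0
  d=1: a=0, b=0, c=0, d=1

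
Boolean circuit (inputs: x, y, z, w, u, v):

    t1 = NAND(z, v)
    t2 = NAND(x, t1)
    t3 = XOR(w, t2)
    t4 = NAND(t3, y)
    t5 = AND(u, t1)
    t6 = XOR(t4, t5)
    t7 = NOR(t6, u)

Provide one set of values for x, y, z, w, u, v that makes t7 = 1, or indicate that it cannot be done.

x=1, y=1, z=1, w=0, u=0, v=1

Check with x=1, y=1, z=1, w=0, u=0, v=1:
t1 = NAND(z, v) = NAND(1, 1) = 0
t2 = NAND(x, t1) = NAND(1, 0) = 1
t3 = XOR(w, t2) = XOR(0, 1) = 1
t4 = NAND(t3, y) = NAND(1, 1) = 0
t5 = AND(u, t1) = AND(0, 0) = 0
t6 = XOR(t4, t5) = XOR(0, 0) = 0
t7 = NOR(t6, u) = NOR(0, 0) = 1
So t7 = 1 as required.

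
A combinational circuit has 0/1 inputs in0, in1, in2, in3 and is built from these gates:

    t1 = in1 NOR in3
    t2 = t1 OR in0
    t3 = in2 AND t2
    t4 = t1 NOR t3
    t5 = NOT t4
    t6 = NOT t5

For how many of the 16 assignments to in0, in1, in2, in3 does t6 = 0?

7

t6 = NOT t5 must be 0, so t5 = 1.
t5 = NOT t4 must be 1, so t4 = 0.
Enumerating the 16 input combinations, 7 give t6 = 0 and 9 give t6 = 1.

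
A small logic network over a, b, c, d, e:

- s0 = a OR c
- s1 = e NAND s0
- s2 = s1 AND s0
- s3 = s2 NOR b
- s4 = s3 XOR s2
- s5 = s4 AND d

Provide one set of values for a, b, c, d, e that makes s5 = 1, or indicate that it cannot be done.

a=0 b=0 c=1 d=1 e=1

s5 = s4 AND d must be 1, so both s4 = 1 and d = 1.
s4 = s3 XOR s2 must be 1, so s3 and s2 differ.
Check with a=0 b=0 c=1 d=1 e=1:
s0 = a OR c = 0 OR 1 = 1
s1 = e NAND s0 = 1 NAND 1 = 0
s2 = s1 AND s0 = 0 AND 1 = 0
s3 = s2 NOR b = 0 NOR 0 = 1
s4 = s3 XOR s2 = 1 XOR 0 = 1
s5 = s4 AND d = 1 AND 1 = 1
So s5 = 1 as required.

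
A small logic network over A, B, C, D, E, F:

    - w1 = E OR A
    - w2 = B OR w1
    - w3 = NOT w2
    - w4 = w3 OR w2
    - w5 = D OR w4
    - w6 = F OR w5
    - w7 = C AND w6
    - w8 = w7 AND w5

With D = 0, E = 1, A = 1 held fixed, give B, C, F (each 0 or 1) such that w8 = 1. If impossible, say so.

w8 = w7 AND w5 must be 1, so both w7 = 1 and w5 = 1.
w7 = C AND w6 must be 1, so both C = 1 and w6 = 1.
Check with D = 0, E = 1, A = 1 and B=1, C=1, F=0:
w1 = E OR A = 1 OR 1 = 1
w2 = B OR w1 = 1 OR 1 = 1
w3 = NOT w2 = NOT 1 = 0
w4 = w3 OR w2 = 0 OR 1 = 1
w5 = D OR w4 = 0 OR 1 = 1
w6 = F OR w5 = 0 OR 1 = 1
w7 = C AND w6 = 1 AND 1 = 1
w8 = w7 AND w5 = 1 AND 1 = 1
So w8 = 1.

B=1, C=1, F=0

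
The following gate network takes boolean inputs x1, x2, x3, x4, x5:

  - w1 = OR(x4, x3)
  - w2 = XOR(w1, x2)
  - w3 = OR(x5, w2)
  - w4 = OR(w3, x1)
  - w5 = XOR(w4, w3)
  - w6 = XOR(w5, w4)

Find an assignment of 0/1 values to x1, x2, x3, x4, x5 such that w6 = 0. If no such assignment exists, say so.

x1=0 x2=1 x3=0 x4=1 x5=0

Check with x1=0 x2=1 x3=0 x4=1 x5=0:
w1 = OR(x4, x3) = OR(1, 0) = 1
w2 = XOR(w1, x2) = XOR(1, 1) = 0
w3 = OR(x5, w2) = OR(0, 0) = 0
w4 = OR(w3, x1) = OR(0, 0) = 0
w5 = XOR(w4, w3) = XOR(0, 0) = 0
w6 = XOR(w5, w4) = XOR(0, 0) = 0
So w6 = 0 as required.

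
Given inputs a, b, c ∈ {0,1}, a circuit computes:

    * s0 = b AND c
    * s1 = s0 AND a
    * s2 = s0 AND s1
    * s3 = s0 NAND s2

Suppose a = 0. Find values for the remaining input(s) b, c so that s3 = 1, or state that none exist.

b=0, c=0

Check with a = 0 and b=0, c=0:
s0 = b AND c = 0 AND 0 = 0
s1 = s0 AND a = 0 AND 0 = 0
s2 = s0 AND s1 = 0 AND 0 = 0
s3 = s0 NAND s2 = 0 NAND 0 = 1
So s3 = 1.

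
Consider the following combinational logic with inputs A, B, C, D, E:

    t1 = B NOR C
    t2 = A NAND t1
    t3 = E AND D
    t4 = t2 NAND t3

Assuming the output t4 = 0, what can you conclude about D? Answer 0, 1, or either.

1

t4 = t2 NAND t3 must be 0, so both t2 = 1 and t3 = 1.
Every assignment with t4 = 0 has D = 1; there are 7 such assignment(s).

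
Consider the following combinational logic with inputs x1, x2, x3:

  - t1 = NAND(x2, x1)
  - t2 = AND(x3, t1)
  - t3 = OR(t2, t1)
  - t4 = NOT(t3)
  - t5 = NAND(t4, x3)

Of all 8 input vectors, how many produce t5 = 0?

1

t5 = NAND(t4, x3) must be 0, so both t4 = 1 and x3 = 1.
Enumerating the 8 input combinations, 1 give t5 = 0 and 7 give t5 = 1.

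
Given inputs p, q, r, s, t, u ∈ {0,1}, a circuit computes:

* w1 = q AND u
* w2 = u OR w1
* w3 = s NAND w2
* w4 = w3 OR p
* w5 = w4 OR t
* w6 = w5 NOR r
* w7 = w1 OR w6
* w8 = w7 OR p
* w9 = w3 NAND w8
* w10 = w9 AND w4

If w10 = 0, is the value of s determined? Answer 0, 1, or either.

Both values of s occur among assignments with w10 = 0:
  s=0: p=0, q=1, r=0, s=0, t=0, u=1
  s=1: p=0, q=0, r=0, s=1, t=0, u=1

either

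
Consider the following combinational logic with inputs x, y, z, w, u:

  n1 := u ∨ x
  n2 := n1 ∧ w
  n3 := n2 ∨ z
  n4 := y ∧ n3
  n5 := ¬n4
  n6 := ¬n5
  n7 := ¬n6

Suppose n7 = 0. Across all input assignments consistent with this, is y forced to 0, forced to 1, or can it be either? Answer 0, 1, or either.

1

n7 = ¬n6 must be 0, so n6 = 1.
n6 = ¬n5 must be 1, so n5 = 0.
n5 = ¬n4 must be 0, so n4 = 1.
Every assignment with n7 = 0 has y = 1; there are 11 such assignment(s).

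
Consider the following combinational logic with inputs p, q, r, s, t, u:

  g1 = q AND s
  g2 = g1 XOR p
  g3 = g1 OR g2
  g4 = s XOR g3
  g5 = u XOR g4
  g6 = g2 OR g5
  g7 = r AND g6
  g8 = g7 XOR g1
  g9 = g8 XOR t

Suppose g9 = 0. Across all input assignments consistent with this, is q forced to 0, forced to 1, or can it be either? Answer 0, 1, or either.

Both values of q occur among assignments with g9 = 0:
  q=0: p=0, q=0, r=0, s=0, t=0, u=0
  q=1: p=0, q=1, r=0, s=0, t=0, u=0

either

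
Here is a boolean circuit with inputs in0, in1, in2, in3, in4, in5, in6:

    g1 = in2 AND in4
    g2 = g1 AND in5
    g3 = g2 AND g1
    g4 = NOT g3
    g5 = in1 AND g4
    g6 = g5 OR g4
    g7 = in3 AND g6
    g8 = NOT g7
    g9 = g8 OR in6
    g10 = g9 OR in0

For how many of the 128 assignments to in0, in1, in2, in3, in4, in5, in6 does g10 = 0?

14

g10 = g9 OR in0 must be 0, so both g9 = 0 and in0 = 0.
g9 = g8 OR in6 must be 0, so both g8 = 0 and in6 = 0.
Enumerating the 128 input combinations, 14 give g10 = 0 and 114 give g10 = 1.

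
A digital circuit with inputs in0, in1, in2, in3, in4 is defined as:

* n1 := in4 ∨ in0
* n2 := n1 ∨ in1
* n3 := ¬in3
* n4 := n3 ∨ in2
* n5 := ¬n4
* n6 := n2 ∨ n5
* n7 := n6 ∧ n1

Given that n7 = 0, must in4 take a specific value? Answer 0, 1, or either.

n7 = n6 ∧ n1 must be 0, so at least one of n6, n1 is 0.
Every assignment with n7 = 0 has in4 = 0; there are 8 such assignment(s).

0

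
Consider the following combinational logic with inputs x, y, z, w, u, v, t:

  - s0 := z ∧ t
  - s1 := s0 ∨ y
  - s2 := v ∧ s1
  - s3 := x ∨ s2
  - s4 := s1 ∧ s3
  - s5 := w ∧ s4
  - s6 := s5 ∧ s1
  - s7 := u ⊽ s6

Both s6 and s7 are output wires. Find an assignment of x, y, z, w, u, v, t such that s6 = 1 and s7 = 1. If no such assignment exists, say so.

no solution exists

Across all 128 input combinations, none give both s6 = 1 and s7 = 1.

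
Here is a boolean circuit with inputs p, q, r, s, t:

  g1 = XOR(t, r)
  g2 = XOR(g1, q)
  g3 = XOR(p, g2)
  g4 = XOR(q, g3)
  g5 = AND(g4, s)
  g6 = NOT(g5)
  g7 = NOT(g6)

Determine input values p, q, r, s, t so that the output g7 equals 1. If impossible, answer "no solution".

g7 = NOT(g6) must be 1, so g6 = 0.
g6 = NOT(g5) must be 0, so g5 = 1.
g5 = AND(g4, s) must be 1, so both g4 = 1 and s = 1.
Check with p=0 q=1 r=0 s=1 t=1:
g1 = XOR(t, r) = XOR(1, 0) = 1
g2 = XOR(g1, q) = XOR(1, 1) = 0
g3 = XOR(p, g2) = XOR(0, 0) = 0
g4 = XOR(q, g3) = XOR(1, 0) = 1
g5 = AND(g4, s) = AND(1, 1) = 1
g6 = NOT(g5) = NOT 1 = 0
g7 = NOT(g6) = NOT 0 = 1
So g7 = 1 as required.

p=0 q=1 r=0 s=1 t=1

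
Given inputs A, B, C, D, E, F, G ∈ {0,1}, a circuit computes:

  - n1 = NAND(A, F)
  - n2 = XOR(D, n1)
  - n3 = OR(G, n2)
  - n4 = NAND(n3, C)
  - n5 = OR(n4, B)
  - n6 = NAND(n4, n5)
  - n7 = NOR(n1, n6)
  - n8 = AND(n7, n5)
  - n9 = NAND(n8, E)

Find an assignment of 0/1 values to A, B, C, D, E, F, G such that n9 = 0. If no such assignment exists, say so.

n9 = NAND(n8, E) must be 0, so both n8 = 1 and E = 1.
Check with A=1, B=0, C=0, D=0, E=1, F=1, G=1:
n1 = NAND(A, F) = NAND(1, 1) = 0
n2 = XOR(D, n1) = XOR(0, 0) = 0
n3 = OR(G, n2) = OR(1, 0) = 1
n4 = NAND(n3, C) = NAND(1, 0) = 1
n5 = OR(n4, B) = OR(1, 0) = 1
n6 = NAND(n4, n5) = NAND(1, 1) = 0
n7 = NOR(n1, n6) = NOR(0, 0) = 1
n8 = AND(n7, n5) = AND(1, 1) = 1
n9 = NAND(n8, E) = NAND(1, 1) = 0
So n9 = 0 as required.

A=1, B=0, C=0, D=0, E=1, F=1, G=1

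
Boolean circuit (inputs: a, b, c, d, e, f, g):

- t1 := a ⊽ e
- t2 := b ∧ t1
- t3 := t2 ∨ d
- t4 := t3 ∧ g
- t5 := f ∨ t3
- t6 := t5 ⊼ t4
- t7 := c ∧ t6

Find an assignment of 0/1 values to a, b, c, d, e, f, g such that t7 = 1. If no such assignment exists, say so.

Check with a=0 b=1 c=1 d=1 e=0 f=0 g=0:
t1 = a ⊽ e = 0 ⊽ 0 = 1
t2 = b ∧ t1 = 1 ∧ 1 = 1
t3 = t2 ∨ d = 1 ∨ 1 = 1
t4 = t3 ∧ g = 1 ∧ 0 = 0
t5 = f ∨ t3 = 0 ∨ 1 = 1
t6 = t5 ⊼ t4 = 1 ⊼ 0 = 1
t7 = c ∧ t6 = 1 ∧ 1 = 1
So t7 = 1 as required.

a=0 b=1 c=1 d=1 e=0 f=0 g=0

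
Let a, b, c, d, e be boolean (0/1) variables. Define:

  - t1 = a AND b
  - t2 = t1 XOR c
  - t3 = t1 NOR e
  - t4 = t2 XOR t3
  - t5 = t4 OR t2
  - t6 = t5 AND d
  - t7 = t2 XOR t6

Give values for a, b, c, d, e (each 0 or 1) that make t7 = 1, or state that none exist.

t7 = t2 XOR t6 must be 1, so t2 and t6 differ.
Check with a=1 b=0 c=1 d=0 e=0:
t1 = a AND b = 1 AND 0 = 0
t2 = t1 XOR c = 0 XOR 1 = 1
t3 = t1 NOR e = 0 NOR 0 = 1
t4 = t2 XOR t3 = 1 XOR 1 = 0
t5 = t4 OR t2 = 0 OR 1 = 1
t6 = t5 AND d = 1 AND 0 = 0
t7 = t2 XOR t6 = 1 XOR 0 = 1
So t7 = 1 as required.

a=1 b=0 c=1 d=0 e=0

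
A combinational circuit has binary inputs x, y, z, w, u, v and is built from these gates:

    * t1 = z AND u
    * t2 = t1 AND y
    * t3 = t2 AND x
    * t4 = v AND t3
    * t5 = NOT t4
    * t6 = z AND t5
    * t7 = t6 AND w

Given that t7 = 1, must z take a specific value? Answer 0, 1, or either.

t7 = t6 AND w must be 1, so both t6 = 1 and w = 1.
Every assignment with t7 = 1 has z = 1; there are 15 such assignment(s).

1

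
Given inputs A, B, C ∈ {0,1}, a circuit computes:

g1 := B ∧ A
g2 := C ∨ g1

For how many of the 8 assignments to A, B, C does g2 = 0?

g2 = C ∨ g1 must be 0, so both C = 0 and g1 = 0.
g1 = B ∧ A must be 0, so at least one of B, A is 0.
Enumerating the 8 input combinations, 3 give g2 = 0 and 5 give g2 = 1.

3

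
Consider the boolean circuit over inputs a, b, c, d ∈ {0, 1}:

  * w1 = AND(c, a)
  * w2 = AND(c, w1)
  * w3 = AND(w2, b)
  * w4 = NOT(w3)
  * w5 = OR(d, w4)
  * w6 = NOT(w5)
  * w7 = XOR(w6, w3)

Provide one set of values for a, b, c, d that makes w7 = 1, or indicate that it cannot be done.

a=1, b=1, c=1, d=1

w7 = XOR(w6, w3) must be 1, so w6 and w3 differ.
Check with a=1, b=1, c=1, d=1:
w1 = AND(c, a) = AND(1, 1) = 1
w2 = AND(c, w1) = AND(1, 1) = 1
w3 = AND(w2, b) = AND(1, 1) = 1
w4 = NOT(w3) = NOT 1 = 0
w5 = OR(d, w4) = OR(1, 0) = 1
w6 = NOT(w5) = NOT 1 = 0
w7 = XOR(w6, w3) = XOR(0, 1) = 1
So w7 = 1 as required.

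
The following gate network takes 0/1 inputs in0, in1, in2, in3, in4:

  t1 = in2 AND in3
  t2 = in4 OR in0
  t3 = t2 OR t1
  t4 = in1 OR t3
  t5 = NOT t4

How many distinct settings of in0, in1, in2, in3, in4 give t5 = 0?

29

t5 = NOT t4 must be 0, so t4 = 1.
Enumerating the 32 input combinations, 29 give t5 = 0 and 3 give t5 = 1.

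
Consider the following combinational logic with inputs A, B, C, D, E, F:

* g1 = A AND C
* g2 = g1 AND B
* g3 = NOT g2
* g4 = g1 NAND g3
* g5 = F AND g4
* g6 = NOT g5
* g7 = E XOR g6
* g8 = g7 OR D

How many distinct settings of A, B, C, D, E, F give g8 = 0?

g8 = g7 OR D must be 0, so both g7 = 0 and D = 0.
g7 = E XOR g6 must be 0, so E and g6 are equal.
Enumerating the 64 input combinations, 16 give g8 = 0 and 48 give g8 = 1.

16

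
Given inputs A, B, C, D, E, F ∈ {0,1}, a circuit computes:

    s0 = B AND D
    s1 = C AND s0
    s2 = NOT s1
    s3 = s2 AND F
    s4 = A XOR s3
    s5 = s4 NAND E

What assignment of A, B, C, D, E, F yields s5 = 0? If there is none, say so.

A=0, B=0, C=1, D=0, E=1, F=1

s5 = s4 NAND E must be 0, so both s4 = 1 and E = 1.
s4 = A XOR s3 must be 1, so A and s3 differ.
Check with A=0, B=0, C=1, D=0, E=1, F=1:
s0 = B AND D = 0 AND 0 = 0
s1 = C AND s0 = 1 AND 0 = 0
s2 = NOT s1 = NOT 0 = 1
s3 = s2 AND F = 1 AND 1 = 1
s4 = A XOR s3 = 0 XOR 1 = 1
s5 = s4 NAND E = 1 NAND 1 = 0
So s5 = 0 as required.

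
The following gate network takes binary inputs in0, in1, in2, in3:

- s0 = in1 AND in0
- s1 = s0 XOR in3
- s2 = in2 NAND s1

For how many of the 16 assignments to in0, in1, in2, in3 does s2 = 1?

s2 = in2 NAND s1 must be 1, so at least one of in2, s1 is 0.
Enumerating the 16 input combinations, 12 give s2 = 1 and 4 give s2 = 0.

12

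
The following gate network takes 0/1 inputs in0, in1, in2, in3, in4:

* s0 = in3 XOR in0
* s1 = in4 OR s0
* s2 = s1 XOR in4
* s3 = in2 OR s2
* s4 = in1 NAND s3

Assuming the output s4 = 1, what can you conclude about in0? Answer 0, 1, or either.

Both values of in0 occur among assignments with s4 = 1:
  in0=0: in0=0, in1=0, in2=0, in3=0, in4=0
  in0=1: in0=1, in1=0, in2=0, in3=0, in4=0

either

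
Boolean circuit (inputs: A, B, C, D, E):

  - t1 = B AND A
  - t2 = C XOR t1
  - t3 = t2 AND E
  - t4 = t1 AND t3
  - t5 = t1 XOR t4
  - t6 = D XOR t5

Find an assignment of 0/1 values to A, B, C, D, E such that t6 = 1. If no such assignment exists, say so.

A=1, B=0, C=0, D=1, E=1

Check with A=1, B=0, C=0, D=1, E=1:
t1 = B AND A = 0 AND 1 = 0
t2 = C XOR t1 = 0 XOR 0 = 0
t3 = t2 AND E = 0 AND 1 = 0
t4 = t1 AND t3 = 0 AND 0 = 0
t5 = t1 XOR t4 = 0 XOR 0 = 0
t6 = D XOR t5 = 1 XOR 0 = 1
So t6 = 1 as required.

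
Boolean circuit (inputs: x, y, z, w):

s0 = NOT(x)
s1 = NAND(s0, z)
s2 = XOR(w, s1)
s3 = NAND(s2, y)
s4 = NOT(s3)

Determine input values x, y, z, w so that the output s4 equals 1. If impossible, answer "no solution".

s4 = NOT(s3) must be 1, so s3 = 0.
Check with x=0, y=1, z=0, w=0:
s0 = NOT(x) = NOT 0 = 1
s1 = NAND(s0, z) = NAND(1, 0) = 1
s2 = XOR(w, s1) = XOR(0, 1) = 1
s3 = NAND(s2, y) = NAND(1, 1) = 0
s4 = NOT(s3) = NOT 0 = 1
So s4 = 1 as required.

x=0, y=1, z=0, w=0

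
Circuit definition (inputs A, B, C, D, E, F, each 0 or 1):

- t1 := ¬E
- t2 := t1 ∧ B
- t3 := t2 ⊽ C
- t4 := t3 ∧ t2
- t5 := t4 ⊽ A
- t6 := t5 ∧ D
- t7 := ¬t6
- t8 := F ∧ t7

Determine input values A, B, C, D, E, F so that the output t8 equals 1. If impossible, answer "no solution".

A=0, B=0, C=0, D=0, E=0, F=1

t8 = F ∧ t7 must be 1, so both F = 1 and t7 = 1.
t7 = ¬t6 must be 1, so t6 = 0.
Check with A=0, B=0, C=0, D=0, E=0, F=1:
t1 = ¬E = ¬0 = 1
t2 = t1 ∧ B = 1 ∧ 0 = 0
t3 = t2 ⊽ C = 0 ⊽ 0 = 1
t4 = t3 ∧ t2 = 1 ∧ 0 = 0
t5 = t4 ⊽ A = 0 ⊽ 0 = 1
t6 = t5 ∧ D = 1 ∧ 0 = 0
t7 = ¬t6 = ¬0 = 1
t8 = F ∧ t7 = 1 ∧ 1 = 1
So t8 = 1 as required.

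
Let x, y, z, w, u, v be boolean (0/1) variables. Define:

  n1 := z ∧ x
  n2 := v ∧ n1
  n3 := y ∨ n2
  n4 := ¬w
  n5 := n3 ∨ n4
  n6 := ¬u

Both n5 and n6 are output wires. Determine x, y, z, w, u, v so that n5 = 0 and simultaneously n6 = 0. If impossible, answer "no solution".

Check with x=1 y=0 z=0 w=1 u=1 v=0:
n1 = z ∧ x = 0 ∧ 1 = 0
n2 = v ∧ n1 = 0 ∧ 0 = 0
n3 = y ∨ n2 = 0 ∨ 0 = 0
n4 = ¬w = ¬1 = 0
n5 = n3 ∨ n4 = 0 ∨ 0 = 0
n6 = ¬u = ¬1 = 0
So n5 = 0 and n6 = 0.

x=1 y=0 z=0 w=1 u=1 v=0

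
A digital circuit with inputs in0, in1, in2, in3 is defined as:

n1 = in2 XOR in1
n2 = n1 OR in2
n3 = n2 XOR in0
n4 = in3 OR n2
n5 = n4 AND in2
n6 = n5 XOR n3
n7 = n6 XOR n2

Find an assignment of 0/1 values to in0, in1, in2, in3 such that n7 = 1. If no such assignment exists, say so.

in0=0 in1=1 in2=1 in3=0

Check with in0=0 in1=1 in2=1 in3=0:
n1 = in2 XOR in1 = 1 XOR 1 = 0
n2 = n1 OR in2 = 0 OR 1 = 1
n3 = n2 XOR in0 = 1 XOR 0 = 1
n4 = in3 OR n2 = 0 OR 1 = 1
n5 = n4 AND in2 = 1 AND 1 = 1
n6 = n5 XOR n3 = 1 XOR 1 = 0
n7 = n6 XOR n2 = 0 XOR 1 = 1
So n7 = 1 as required.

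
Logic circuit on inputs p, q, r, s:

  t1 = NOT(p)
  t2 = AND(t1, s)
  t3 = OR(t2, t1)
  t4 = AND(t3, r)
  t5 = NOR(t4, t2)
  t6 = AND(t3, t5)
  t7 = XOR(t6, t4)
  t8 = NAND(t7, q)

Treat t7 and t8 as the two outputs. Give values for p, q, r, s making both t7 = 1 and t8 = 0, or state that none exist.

p=0, q=1, r=1, s=0

Check with p=0, q=1, r=1, s=0:
t1 = NOT(p) = NOT 0 = 1
t2 = AND(t1, s) = AND(1, 0) = 0
t3 = OR(t2, t1) = OR(0, 1) = 1
t4 = AND(t3, r) = AND(1, 1) = 1
t5 = NOR(t4, t2) = NOR(1, 0) = 0
t6 = AND(t3, t5) = AND(1, 0) = 0
t7 = XOR(t6, t4) = XOR(0, 1) = 1
t8 = NAND(t7, q) = NAND(1, 1) = 0
So t7 = 1 and t8 = 0.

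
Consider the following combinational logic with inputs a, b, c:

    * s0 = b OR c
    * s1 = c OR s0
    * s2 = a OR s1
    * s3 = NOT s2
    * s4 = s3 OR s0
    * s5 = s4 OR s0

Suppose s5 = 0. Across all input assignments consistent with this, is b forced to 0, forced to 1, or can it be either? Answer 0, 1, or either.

0

s5 = s4 OR s0 must be 0, so both s4 = 0 and s0 = 0.
Every assignment with s5 = 0 has b = 0; there are 1 such assignment(s).
  a=1, b=0, c=0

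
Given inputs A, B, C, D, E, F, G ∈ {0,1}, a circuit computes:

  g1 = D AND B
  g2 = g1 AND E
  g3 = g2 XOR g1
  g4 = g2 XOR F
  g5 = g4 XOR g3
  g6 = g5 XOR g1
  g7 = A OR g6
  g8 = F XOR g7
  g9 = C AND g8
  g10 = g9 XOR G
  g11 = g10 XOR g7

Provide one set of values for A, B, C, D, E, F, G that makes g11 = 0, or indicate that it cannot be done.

g11 = g10 XOR g7 must be 0, so g10 and g7 are equal.
Check with A=1 B=0 C=0 D=1 E=1 F=0 G=1:
g1 = D AND B = 1 AND 0 = 0
g2 = g1 AND E = 0 AND 1 = 0
g3 = g2 XOR g1 = 0 XOR 0 = 0
g4 = g2 XOR F = 0 XOR 0 = 0
g5 = g4 XOR g3 = 0 XOR 0 = 0
g6 = g5 XOR g1 = 0 XOR 0 = 0
g7 = A OR g6 = 1 OR 0 = 1
g8 = F XOR g7 = 0 XOR 1 = 1
g9 = C AND g8 = 0 AND 1 = 0
g10 = g9 XOR G = 0 XOR 1 = 1
g11 = g10 XOR g7 = 1 XOR 1 = 0
So g11 = 0 as required.

A=1 B=0 C=0 D=1 E=1 F=0 G=1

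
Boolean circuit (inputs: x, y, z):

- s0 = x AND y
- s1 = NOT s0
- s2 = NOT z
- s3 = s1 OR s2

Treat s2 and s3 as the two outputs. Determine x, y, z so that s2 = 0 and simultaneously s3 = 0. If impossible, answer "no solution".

x=1, y=1, z=1

Check with x=1, y=1, z=1:
s0 = x AND y = 1 AND 1 = 1
s1 = NOT s0 = NOT 1 = 0
s2 = NOT z = NOT 1 = 0
s3 = s1 OR s2 = 0 OR 0 = 0
So s2 = 0 and s3 = 0.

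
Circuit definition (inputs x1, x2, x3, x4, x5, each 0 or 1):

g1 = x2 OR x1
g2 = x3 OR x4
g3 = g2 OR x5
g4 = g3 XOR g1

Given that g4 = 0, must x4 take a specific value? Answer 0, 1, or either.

Both values of x4 occur among assignments with g4 = 0:
  x4=0: x1=0, x2=0, x3=0, x4=0, x5=0
  x4=1: x1=0, x2=1, x3=0, x4=1, x5=0

either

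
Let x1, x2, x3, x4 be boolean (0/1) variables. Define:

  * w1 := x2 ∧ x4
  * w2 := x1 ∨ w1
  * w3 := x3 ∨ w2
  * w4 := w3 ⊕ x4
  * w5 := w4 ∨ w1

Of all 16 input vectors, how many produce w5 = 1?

w5 = w4 ∨ w1 must be 1, so at least one of w4, w1 is 1.
Enumerating the 16 input combinations, 11 give w5 = 1 and 5 give w5 = 0.

11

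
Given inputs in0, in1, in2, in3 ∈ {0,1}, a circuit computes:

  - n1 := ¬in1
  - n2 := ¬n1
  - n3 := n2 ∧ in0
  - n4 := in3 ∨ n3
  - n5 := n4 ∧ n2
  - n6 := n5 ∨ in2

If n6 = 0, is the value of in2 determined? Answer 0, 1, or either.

n6 = n5 ∨ in2 must be 0, so both n5 = 0 and in2 = 0.
n5 = n4 ∧ n2 must be 0, so at least one of n4, n2 is 0.
Every assignment with n6 = 0 has in2 = 0; there are 5 such assignment(s).

0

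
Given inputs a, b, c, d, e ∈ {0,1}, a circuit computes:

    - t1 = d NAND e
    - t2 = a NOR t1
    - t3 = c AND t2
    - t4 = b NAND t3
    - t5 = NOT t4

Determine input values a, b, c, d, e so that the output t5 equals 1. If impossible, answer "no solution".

a=0, b=1, c=1, d=1, e=1

t5 = NOT t4 must be 1, so t4 = 0.
Check with a=0, b=1, c=1, d=1, e=1:
t1 = d NAND e = 1 NAND 1 = 0
t2 = a NOR t1 = 0 NOR 0 = 1
t3 = c AND t2 = 1 AND 1 = 1
t4 = b NAND t3 = 1 NAND 1 = 0
t5 = NOT t4 = NOT 0 = 1
So t5 = 1 as required.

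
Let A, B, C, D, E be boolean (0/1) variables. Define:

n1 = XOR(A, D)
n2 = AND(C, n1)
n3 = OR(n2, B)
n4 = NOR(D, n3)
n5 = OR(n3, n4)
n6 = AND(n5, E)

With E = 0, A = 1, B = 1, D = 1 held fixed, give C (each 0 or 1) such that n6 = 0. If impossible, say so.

Check with E = 0, A = 1, B = 1, D = 1 and C=1:
n1 = XOR(A, D) = XOR(1, 1) = 0
n2 = AND(C, n1) = AND(1, 0) = 0
n3 = OR(n2, B) = OR(0, 1) = 1
n4 = NOR(D, n3) = NOR(1, 1) = 0
n5 = OR(n3, n4) = OR(1, 0) = 1
n6 = AND(n5, E) = AND(1, 0) = 0
So n6 = 0.

C=1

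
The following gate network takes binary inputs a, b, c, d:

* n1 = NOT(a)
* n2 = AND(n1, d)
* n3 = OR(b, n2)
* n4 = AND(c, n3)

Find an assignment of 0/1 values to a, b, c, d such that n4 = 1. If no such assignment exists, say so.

a=0 b=1 c=1 d=1

n4 = AND(c, n3) must be 1, so both c = 1 and n3 = 1.
n3 = OR(b, n2) must be 1, so at least one of b, n2 is 1.
Check with a=0 b=1 c=1 d=1:
n1 = NOT(a) = NOT 0 = 1
n2 = AND(n1, d) = AND(1, 1) = 1
n3 = OR(b, n2) = OR(1, 1) = 1
n4 = AND(c, n3) = AND(1, 1) = 1
So n4 = 1 as required.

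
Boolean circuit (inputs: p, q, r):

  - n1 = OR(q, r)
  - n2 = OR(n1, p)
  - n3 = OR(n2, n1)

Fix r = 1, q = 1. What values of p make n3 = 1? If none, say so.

p=0

Check with r = 1, q = 1 and p=0:
n1 = OR(q, r) = OR(1, 1) = 1
n2 = OR(n1, p) = OR(1, 0) = 1
n3 = OR(n2, n1) = OR(1, 1) = 1
So n3 = 1.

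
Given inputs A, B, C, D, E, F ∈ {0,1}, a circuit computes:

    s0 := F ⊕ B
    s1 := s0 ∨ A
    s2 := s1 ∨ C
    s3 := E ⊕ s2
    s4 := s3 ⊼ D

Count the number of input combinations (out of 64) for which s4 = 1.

48

s4 = s3 ⊼ D must be 1, so at least one of s3, D is 0.
Enumerating the 64 input combinations, 48 give s4 = 1 and 16 give s4 = 0.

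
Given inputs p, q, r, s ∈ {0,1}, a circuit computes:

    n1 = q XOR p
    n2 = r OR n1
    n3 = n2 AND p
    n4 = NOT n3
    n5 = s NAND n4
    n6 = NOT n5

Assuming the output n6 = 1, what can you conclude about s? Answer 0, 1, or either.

1

n6 = NOT n5 must be 1, so n5 = 0.
n5 = s NAND n4 must be 0, so both s = 1 and n4 = 1.
Every assignment with n6 = 1 has s = 1; there are 5 such assignment(s).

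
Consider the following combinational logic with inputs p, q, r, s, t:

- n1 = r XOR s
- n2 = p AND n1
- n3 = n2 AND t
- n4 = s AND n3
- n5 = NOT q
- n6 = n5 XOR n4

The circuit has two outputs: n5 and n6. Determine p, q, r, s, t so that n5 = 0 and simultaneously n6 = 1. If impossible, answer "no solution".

p=1, q=1, r=0, s=1, t=1

Check with p=1, q=1, r=0, s=1, t=1:
n1 = r XOR s = 0 XOR 1 = 1
n2 = p AND n1 = 1 AND 1 = 1
n3 = n2 AND t = 1 AND 1 = 1
n4 = s AND n3 = 1 AND 1 = 1
n5 = NOT q = NOT 1 = 0
n6 = n5 XOR n4 = 0 XOR 1 = 1
So n5 = 0 and n6 = 1.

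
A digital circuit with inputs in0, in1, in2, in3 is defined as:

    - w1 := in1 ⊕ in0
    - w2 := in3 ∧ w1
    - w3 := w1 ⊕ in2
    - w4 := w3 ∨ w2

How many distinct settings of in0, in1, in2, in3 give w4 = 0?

6

w4 = w3 ∨ w2 must be 0, so both w3 = 0 and w2 = 0.
Satisfying assignments:
  in0=0, in1=0, in2=0, in3=0
  in0=0, in1=0, in2=0, in3=1
  in0=0, in1=1, in2=1, in3=0
  in0=1, in1=0, in2=1, in3=0
  in0=1, in1=1, in2=0, in3=0
  in0=1, in1=1, in2=0, in3=1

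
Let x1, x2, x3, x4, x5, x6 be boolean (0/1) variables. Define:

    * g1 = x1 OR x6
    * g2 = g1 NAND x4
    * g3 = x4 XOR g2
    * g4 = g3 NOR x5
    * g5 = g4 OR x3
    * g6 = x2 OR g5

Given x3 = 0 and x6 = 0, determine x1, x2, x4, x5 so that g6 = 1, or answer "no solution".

x1=1, x2=1, x4=0, x5=0

g6 = x2 OR g5 must be 1, so at least one of x2, g5 is 1.
Check with x3 = 0 and x6 = 0 and x1=1, x2=1, x4=0, x5=0:
g1 = x1 OR x6 = 1 OR 0 = 1
g2 = g1 NAND x4 = 1 NAND 0 = 1
g3 = x4 XOR g2 = 0 XOR 1 = 1
g4 = g3 NOR x5 = 1 NOR 0 = 0
g5 = g4 OR x3 = 0 OR 0 = 0
g6 = x2 OR g5 = 1 OR 0 = 1
So g6 = 1.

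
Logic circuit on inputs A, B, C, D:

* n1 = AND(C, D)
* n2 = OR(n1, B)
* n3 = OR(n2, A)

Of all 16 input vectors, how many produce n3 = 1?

13

n3 = OR(n2, A) must be 1, so at least one of n2, A is 1.
Enumerating the 16 input combinations, 13 give n3 = 1 and 3 give n3 = 0.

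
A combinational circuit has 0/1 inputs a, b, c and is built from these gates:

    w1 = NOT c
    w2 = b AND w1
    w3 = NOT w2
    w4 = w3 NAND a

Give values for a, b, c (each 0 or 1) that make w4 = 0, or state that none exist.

a=1, b=1, c=1

Check with a=1, b=1, c=1:
w1 = NOT c = NOT 1 = 0
w2 = b AND w1 = 1 AND 0 = 0
w3 = NOT w2 = NOT 0 = 1
w4 = w3 NAND a = 1 NAND 1 = 0
So w4 = 0 as required.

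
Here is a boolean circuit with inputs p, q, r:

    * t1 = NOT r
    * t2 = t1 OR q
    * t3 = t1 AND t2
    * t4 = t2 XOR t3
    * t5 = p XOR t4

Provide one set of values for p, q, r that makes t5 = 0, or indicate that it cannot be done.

p=0 q=0 r=0

t5 = p XOR t4 must be 0, so p and t4 are equal.
Check with p=0 q=0 r=0:
t1 = NOT r = NOT 0 = 1
t2 = t1 OR q = 1 OR 0 = 1
t3 = t1 AND t2 = 1 AND 1 = 1
t4 = t2 XOR t3 = 1 XOR 1 = 0
t5 = p XOR t4 = 0 XOR 0 = 0
So t5 = 0 as required.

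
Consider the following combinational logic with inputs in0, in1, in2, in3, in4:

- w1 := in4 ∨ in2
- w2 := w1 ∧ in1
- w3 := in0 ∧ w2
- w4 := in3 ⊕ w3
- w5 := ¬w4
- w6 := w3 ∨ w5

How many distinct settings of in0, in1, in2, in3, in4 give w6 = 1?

w6 = w3 ∨ w5 must be 1, so at least one of w3, w5 is 1.
Enumerating the 32 input combinations, 19 give w6 = 1 and 13 give w6 = 0.

19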